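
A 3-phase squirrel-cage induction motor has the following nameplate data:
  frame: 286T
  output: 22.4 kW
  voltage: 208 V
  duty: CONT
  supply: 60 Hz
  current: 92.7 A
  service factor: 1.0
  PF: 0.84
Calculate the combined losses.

5650 W

P_in = √3·V·I·cosφ = 1.732×208×92.7×0.84 = 28052 W
P_out = 22400 W
Losses = P_in − P_out = 28052 − 22400 = 5652 W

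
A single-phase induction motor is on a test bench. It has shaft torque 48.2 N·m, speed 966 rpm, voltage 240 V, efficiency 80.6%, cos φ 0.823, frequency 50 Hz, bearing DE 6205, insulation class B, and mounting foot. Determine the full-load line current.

30.6 A

ω = 2π×966/60 = 101.2 rad/s; P_out = τω = 48.2 × 101.2 = 4878 W
P_in = P_out / η = 4878 / 0.806 = 6052 W
I = P_in / (V·cosφ) = 6052 / (240 × 0.823) = 30.6 A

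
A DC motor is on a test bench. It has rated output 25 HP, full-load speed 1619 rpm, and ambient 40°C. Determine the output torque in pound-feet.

P_out = 25 × 746 = 18650 W
ω = 2π × 1619/60 = 169.5 rad/s
τ = P_out/ω = 18650/169.5 = 110 N·m
In lb·ft: 110/1.356 = 81.1 lb·ft

81.1 lb·ft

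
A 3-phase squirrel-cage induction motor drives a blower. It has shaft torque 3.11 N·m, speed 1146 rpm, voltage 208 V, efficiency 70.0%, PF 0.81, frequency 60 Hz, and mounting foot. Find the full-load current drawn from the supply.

ω = 2π×1146/60 = 120 rad/s; P_out = τω = 3.11 × 120 = 373 W
P_in = P_out / η = 373 / 0.700 = 533 W
I_L = P_in / (√3·V_L·cosφ) = 533 / (1.732 × 208 × 0.81) = 1.83 A

1.83 A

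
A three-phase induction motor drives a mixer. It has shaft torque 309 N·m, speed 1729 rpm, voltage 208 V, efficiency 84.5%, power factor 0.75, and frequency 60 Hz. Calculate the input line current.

ω = 2π×1729/60 = 181.1 rad/s; P_out = τω = 309 × 181.1 = 55960 W
P_in = P_out / η = 55960 / 0.845 = 66225 W
I_L = P_in / (√3·V_L·cosφ) = 66225 / (1.732 × 208 × 0.75) = 245 A

245 A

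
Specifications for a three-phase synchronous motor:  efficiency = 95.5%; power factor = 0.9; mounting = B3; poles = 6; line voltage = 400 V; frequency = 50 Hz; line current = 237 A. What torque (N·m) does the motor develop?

1350 N·m

P_in = √3·V·I·cosφ = 1.732 × 400 × 237 × 0.9 = 147774 W
P_out = η·P_in = 0.955 × 147774 = 141124 W
n = n_s = 120×50/6 = 1000 rpm (synchronous)
ω = 2π×1000/60 = 104.7 rad/s
τ = P_out/ω = 141124/104.7 = 1350 N·m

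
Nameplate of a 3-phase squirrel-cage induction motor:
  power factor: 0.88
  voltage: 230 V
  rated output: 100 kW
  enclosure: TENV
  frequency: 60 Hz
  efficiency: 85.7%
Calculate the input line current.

P_out = 100 kW = 100000 W
P_in = P_out / η = 100000 / 0.857 = 116686 W
I_L = P_in / (√3·V_L·cosφ) = 116686 / (1.732 × 230 × 0.88) = 333 A

333 A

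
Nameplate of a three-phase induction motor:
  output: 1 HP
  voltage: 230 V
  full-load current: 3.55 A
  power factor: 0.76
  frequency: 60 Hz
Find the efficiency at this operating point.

69.4 %

P_out = 1 × 746 = 746 W
P_in = √3·V_L·I_L·cosφ = 1.732 × 230 × 3.55 × 0.76 = 1075 W
η = P_out / P_in = 746 / 1075 = 0.694 = 69.4%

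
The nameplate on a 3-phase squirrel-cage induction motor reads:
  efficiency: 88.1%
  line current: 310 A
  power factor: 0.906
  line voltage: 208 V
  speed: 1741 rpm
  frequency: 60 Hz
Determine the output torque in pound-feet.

361 lb·ft

P_in = √3·V·I·cosφ = 1.732 × 208 × 310 × 0.906 = 101182 W
P_out = η·P_in = 0.881 × 101182 = 89141 W
n = 1741 rpm
ω = 2π×1741/60 = 182.3 rad/s
τ = P_out/ω = 89141/182.3 = 489 N·m
In lb·ft: 489/1.356 = 361 lb·ft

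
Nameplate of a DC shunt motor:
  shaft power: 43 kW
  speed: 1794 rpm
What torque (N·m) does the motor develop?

229 N·m

ω = 2π × 1794/60 = 187.9 rad/s
τ = P/ω = 43000/187.9 = 229 N·m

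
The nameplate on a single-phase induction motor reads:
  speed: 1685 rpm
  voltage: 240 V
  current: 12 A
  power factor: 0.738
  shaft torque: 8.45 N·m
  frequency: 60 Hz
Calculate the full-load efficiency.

ω = 2π × 1685/60 = 176.5 rad/s; P_out = τω = 8.45 × 176.5 = 1491 W
P_in = V·I·cosφ = 240 × 12 × 0.738 = 2125 W
η = P_out / P_in = 1491 / 2125 = 0.702 = 70.2%

70.2 %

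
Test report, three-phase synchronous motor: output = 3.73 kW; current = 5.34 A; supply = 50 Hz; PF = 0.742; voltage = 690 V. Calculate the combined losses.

1.01 kW

P_in = √3·V·I·cosφ = 1.732×690×5.34×0.742 = 4735 W
P_out = 3730 W
Losses = P_in − P_out = 4735 − 3730 = 1005 W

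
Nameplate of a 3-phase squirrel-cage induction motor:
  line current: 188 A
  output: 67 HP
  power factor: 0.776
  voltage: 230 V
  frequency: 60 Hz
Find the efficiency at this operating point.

P_out = 67 × 746 = 49982 W
P_in = √3·V_L·I_L·cosφ = 1.732 × 230 × 188 × 0.776 = 58116 W
η = P_out / P_in = 49982 / 58116 = 0.860 = 86.0%

86.0 %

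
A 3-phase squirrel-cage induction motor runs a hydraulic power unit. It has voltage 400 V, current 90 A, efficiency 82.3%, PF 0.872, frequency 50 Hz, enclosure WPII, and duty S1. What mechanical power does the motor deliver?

P_in = √3·V·I·cosφ = 1.732 × 400 × 90 × 0.872 = 54371 W
P_out = η·P_in = 0.823 × 54371 = 44747 W

44.7 kW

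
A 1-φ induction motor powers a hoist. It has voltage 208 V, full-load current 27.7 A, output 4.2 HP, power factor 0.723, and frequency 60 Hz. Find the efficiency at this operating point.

75.2 %

P_out = 4.2 × 746 = 3133 W
P_in = V·I·cosφ = 208 × 27.7 × 0.723 = 4166 W
η = P_out / P_in = 3133 / 4166 = 0.752 = 75.2%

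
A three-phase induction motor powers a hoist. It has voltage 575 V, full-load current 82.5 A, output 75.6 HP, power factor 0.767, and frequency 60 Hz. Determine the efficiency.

P_out = 75.6 × 746 = 56398 W
P_in = √3·V_L·I_L·cosφ = 1.732 × 575 × 82.5 × 0.767 = 63018 W
η = P_out / P_in = 56398 / 63018 = 0.895 = 89.5%

89.5 %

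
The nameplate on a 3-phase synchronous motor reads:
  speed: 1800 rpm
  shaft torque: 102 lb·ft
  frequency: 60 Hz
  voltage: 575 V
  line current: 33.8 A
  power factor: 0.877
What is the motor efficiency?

88.3 %

τ = 102 lb·ft × 1.356 = 138.3 N·m
ω = 2π × 1800/60 = 188.5 rad/s; P_out = τω = 138.3 × 188.5 = 26070 W
P_in = √3·V_L·I_L·cosφ = 1.732 × 575 × 33.8 × 0.877 = 29521 W
η = P_out / P_in = 26070 / 29521 = 0.883 = 88.3%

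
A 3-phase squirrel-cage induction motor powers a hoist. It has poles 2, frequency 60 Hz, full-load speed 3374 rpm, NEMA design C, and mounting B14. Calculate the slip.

n_s = 120f/p = 120×60/2 = 3600 rpm
s = (n_s − n)/n_s = (3600 − 3374)/3600 = 0.0628

6.28 %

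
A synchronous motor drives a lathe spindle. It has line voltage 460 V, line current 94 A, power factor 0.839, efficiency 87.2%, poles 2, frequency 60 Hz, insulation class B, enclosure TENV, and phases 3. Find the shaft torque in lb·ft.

P_in = √3·V·I·cosφ = 1.732 × 460 × 94 × 0.839 = 62834 W
P_out = η·P_in = 0.872 × 62834 = 54791 W
n = n_s = 120×60/2 = 3600 rpm (synchronous)
ω = 2π×3600/60 = 377 rad/s
τ = P_out/ω = 54791/377 = 145.3 N·m
In lb·ft: 145.3/1.356 = 107 lb·ft

107 lb·ft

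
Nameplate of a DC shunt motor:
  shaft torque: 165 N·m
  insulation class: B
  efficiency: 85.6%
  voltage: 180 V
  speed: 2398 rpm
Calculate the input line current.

269 A

ω = 2π×2398/60 = 251.1 rad/s; P_out = τω = 165 × 251.1 = 41432 W
P_in = P_out / η = 41432 / 0.856 = 48402 W
I = P_in / V = 48402 / 180 = 269 A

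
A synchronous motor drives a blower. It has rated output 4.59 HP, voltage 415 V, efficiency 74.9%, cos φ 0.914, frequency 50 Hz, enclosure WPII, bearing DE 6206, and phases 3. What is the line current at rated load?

6.96 A

P_out = 4.59 × 746 = 3424 W
P_in = P_out / η = 3424 / 0.749 = 4571 W
I_L = P_in / (√3·V_L·cosφ) = 4571 / (1.732 × 415 × 0.914) = 6.96 A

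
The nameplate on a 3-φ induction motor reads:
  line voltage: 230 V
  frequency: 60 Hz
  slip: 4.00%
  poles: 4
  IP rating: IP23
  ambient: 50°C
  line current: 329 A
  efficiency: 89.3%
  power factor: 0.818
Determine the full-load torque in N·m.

P_in = √3·V·I·cosφ = 1.732 × 230 × 329 × 0.818 = 107207 W
P_out = η·P_in = 0.893 × 107207 = 95736 W
n_s = 120×60/4 = 1800 rpm; n = 1800×(1−0.04) = 1728 rpm
ω = 2π×1728/60 = 181 rad/s
τ = P_out/ω = 95736/181 = 529 N·m

529 N·m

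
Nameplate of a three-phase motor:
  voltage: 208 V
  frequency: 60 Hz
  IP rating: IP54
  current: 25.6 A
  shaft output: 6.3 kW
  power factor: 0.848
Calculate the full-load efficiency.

P_out = 6.3 kW = 6300 W
P_in = √3·V_L·I_L·cosφ = 1.732 × 208 × 25.6 × 0.848 = 7821 W
η = P_out / P_in = 6300 / 7821 = 0.806 = 80.6%

80.6 %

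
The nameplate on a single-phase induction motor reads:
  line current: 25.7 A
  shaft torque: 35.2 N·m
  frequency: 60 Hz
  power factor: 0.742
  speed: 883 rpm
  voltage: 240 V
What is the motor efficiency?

ω = 2π × 883/60 = 92.47 rad/s; P_out = τω = 35.2 × 92.47 = 3255 W
P_in = V·I·cosφ = 240 × 25.7 × 0.742 = 4577 W
η = P_out / P_in = 3255 / 4577 = 0.711 = 71.1%

71.1 %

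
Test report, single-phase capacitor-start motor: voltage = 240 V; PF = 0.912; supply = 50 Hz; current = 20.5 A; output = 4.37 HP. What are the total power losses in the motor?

P_in = V·I·cosφ = 240×20.5×0.912 = 4487 W
P_out = 4.37×746 = 3260 W
Losses = P_in − P_out = 4487 − 3260 = 1227 W

1230 W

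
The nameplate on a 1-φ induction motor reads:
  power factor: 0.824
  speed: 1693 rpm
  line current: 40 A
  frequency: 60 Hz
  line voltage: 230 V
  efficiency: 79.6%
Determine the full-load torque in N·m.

P_in = V·I·cosφ = 230 × 40 × 0.824 = 7581 W
P_out = η·P_in = 0.796 × 7581 = 6034 W
n = 1693 rpm
ω = 2π×1693/60 = 177.3 rad/s
τ = P_out/ω = 6034/177.3 = 34 N·m

34 N·m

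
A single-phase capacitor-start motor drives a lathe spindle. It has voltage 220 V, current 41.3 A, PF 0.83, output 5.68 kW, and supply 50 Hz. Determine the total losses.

P_in = V·I·cosφ = 220×41.3×0.83 = 7541 W
P_out = 5680 W
Losses = P_in − P_out = 7541 − 5680 = 1861 W

1860 W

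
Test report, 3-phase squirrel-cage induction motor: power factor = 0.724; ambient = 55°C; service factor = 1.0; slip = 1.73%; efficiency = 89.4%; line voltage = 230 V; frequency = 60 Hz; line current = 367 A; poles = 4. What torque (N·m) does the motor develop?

511 N·m

P_in = √3·V·I·cosφ = 1.732 × 230 × 367 × 0.724 = 105847 W
P_out = η·P_in = 0.894 × 105847 = 94627 W
n_s = 120×60/4 = 1800 rpm; n = 1800×(1−0.0173) = 1769 rpm
ω = 2π×1769/60 = 185.2 rad/s
τ = P_out/ω = 94627/185.2 = 511 N·m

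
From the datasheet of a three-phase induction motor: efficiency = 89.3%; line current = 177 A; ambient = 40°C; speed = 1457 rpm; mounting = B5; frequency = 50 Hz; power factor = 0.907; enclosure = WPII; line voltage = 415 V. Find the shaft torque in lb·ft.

P_in = √3·V·I·cosφ = 1.732 × 415 × 177 × 0.907 = 115392 W
P_out = η·P_in = 0.893 × 115392 = 103045 W
n = 1457 rpm
ω = 2π×1457/60 = 152.6 rad/s
τ = P_out/ω = 103045/152.6 = 675.3 N·m
In lb·ft: 675.3/1.356 = 498 lb·ft

498 lb·ft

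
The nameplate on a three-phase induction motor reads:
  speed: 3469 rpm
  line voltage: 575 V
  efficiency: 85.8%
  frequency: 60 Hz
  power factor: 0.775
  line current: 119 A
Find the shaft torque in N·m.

217 N·m

P_in = √3·V·I·cosφ = 1.732 × 575 × 119 × 0.775 = 91847 W
P_out = η·P_in = 0.858 × 91847 = 78805 W
n = 3469 rpm
ω = 2π×3469/60 = 363.3 rad/s
τ = P_out/ω = 78805/363.3 = 217 N·m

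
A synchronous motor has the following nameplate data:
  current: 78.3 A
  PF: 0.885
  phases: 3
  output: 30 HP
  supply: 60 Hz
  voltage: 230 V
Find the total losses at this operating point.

5.23 kW

P_in = √3·V·I·cosφ = 1.732×230×78.3×0.885 = 27605 W
P_out = 30×746 = 22380 W
Losses = P_in − P_out = 27605 − 22380 = 5225 W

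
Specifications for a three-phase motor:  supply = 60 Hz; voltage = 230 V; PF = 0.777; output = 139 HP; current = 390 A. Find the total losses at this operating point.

P_in = √3·V·I·cosφ = 1.732×230×390×0.777 = 120715 W
P_out = 139×746 = 103694 W
Losses = P_in − P_out = 120715 − 103694 = 17021 W

17000 W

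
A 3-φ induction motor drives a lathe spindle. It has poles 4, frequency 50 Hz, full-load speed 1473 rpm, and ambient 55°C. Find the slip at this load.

1.8 %

n_s = 120f/p = 120×50/4 = 1500 rpm
s = (n_s − n)/n_s = (1500 − 1473)/1500 = 0.0180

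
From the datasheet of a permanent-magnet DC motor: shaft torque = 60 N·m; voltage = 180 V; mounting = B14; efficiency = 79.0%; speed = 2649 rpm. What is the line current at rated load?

ω = 2π×2649/60 = 277.4 rad/s; P_out = τω = 60 × 277.4 = 16644 W
P_in = P_out / η = 16644 / 0.790 = 21068 W
I = P_in / V = 21068 / 180 = 117 A

117 A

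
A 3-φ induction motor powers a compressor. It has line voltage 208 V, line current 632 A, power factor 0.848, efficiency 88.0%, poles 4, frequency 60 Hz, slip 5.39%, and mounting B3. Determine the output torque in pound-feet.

P_in = √3·V·I·cosφ = 1.732 × 208 × 632 × 0.848 = 193074 W
P_out = η·P_in = 0.88 × 193074 = 169905 W
n_s = 120×60/4 = 1800 rpm; n = 1800×(1−0.0539) = 1703 rpm
ω = 2π×1703/60 = 178.3 rad/s
τ = P_out/ω = 169905/178.3 = 952.9 N·m
In lb·ft: 952.9/1.356 = 703 lb·ft

703 lb·ft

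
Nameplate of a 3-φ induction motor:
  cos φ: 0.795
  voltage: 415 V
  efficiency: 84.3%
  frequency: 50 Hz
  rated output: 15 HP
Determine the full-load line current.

23.2 A

P_out = 15 × 746 = 11190 W
P_in = P_out / η = 11190 / 0.843 = 13274 W
I_L = P_in / (√3·V_L·cosφ) = 13274 / (1.732 × 415 × 0.795) = 23.2 A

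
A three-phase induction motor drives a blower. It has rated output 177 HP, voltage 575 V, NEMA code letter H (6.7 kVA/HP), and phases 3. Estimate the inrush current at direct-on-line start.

1190 A

S_LR = 6.7 × 177 = 1185.9 kVA
I_LR = S_LR/(√3·V_L) = 1185900/(1.732×575) = 1190 A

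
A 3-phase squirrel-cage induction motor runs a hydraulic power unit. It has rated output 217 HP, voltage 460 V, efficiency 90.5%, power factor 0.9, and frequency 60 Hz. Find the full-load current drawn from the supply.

249 A

P_out = 217 × 746 = 161882 W
P_in = P_out / η = 161882 / 0.905 = 178875 W
I_L = P_in / (√3·V_L·cosφ) = 178875 / (1.732 × 460 × 0.9) = 249 A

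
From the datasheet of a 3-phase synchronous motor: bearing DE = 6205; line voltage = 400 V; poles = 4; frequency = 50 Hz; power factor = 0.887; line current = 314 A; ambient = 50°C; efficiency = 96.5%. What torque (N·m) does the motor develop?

1190 N·m

P_in = √3·V·I·cosφ = 1.732 × 400 × 314 × 0.887 = 192957 W
P_out = η·P_in = 0.965 × 192957 = 186204 W
n = n_s = 120×50/4 = 1500 rpm (synchronous)
ω = 2π×1500/60 = 157.1 rad/s
τ = P_out/ω = 186204/157.1 = 1190 N·m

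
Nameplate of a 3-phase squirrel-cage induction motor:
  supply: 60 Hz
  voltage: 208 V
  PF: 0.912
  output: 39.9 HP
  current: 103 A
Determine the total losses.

P_in = √3·V·I·cosφ = 1.732×208×103×0.912 = 33841 W
P_out = 39.9×746 = 29765 W
Losses = P_in − P_out = 33841 − 29765 = 4076 W

4080 W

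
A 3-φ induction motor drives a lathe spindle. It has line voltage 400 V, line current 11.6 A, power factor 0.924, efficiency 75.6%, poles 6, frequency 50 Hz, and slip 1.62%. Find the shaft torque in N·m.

54.5 N·m

P_in = √3·V·I·cosφ = 1.732 × 400 × 11.6 × 0.924 = 7426 W
P_out = η·P_in = 0.756 × 7426 = 5614 W
n_s = 120×50/6 = 1000 rpm; n = 1000×(1−0.0162) = 984 rpm
ω = 2π×984/60 = 103 rad/s
τ = P_out/ω = 5614/103 = 54.5 N·m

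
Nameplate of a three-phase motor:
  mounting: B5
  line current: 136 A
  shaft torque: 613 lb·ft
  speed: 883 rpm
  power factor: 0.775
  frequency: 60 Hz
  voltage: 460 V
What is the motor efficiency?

τ = 613 lb·ft × 1.356 = 831.2 N·m
ω = 2π × 883/60 = 92.47 rad/s; P_out = τω = 831.2 × 92.47 = 76861 W
P_in = √3·V_L·I_L·cosφ = 1.732 × 460 × 136 × 0.775 = 83974 W
η = P_out / P_in = 76861 / 83974 = 0.915 = 91.5%

91.5 %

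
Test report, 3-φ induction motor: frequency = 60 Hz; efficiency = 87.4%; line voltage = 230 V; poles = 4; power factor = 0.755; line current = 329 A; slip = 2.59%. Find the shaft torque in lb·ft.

347 lb·ft

P_in = √3·V·I·cosφ = 1.732 × 230 × 329 × 0.755 = 98951 W
P_out = η·P_in = 0.874 × 98951 = 86483 W
n_s = 120×60/4 = 1800 rpm; n = 1800×(1−0.0259) = 1753 rpm
ω = 2π×1753/60 = 183.6 rad/s
τ = P_out/ω = 86483/183.6 = 471 N·m
In lb·ft: 471/1.356 = 347 lb·ft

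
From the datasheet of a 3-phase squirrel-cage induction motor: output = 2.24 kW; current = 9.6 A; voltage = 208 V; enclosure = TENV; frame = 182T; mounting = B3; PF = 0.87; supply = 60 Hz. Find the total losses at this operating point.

769 W

P_in = √3·V·I·cosφ = 1.732×208×9.6×0.87 = 3009 W
P_out = 2240 W
Losses = P_in − P_out = 3009 − 2240 = 769 W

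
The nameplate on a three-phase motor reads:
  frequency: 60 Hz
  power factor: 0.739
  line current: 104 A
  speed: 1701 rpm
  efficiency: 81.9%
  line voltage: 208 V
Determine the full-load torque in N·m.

127 N·m

P_in = √3·V·I·cosφ = 1.732 × 208 × 104 × 0.739 = 27688 W
P_out = η·P_in = 0.819 × 27688 = 22676 W
n = 1701 rpm
ω = 2π×1701/60 = 178.1 rad/s
τ = P_out/ω = 22676/178.1 = 127 N·m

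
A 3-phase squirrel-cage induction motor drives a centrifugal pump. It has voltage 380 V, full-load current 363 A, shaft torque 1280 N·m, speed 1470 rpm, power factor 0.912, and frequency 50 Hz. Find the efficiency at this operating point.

ω = 2π × 1470/60 = 153.9 rad/s; P_out = τω = 1280 × 153.9 = 196992 W
P_in = √3·V_L·I_L·cosφ = 1.732 × 380 × 363 × 0.912 = 217888 W
η = P_out / P_in = 196992 / 217888 = 0.904 = 90.4%

90.4 %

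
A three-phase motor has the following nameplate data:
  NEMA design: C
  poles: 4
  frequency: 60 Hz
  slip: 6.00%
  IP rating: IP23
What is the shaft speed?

1692 rpm

n_s = 120f/p = 120×60/4 = 1800 rpm
n = n_s(1 − s) = 1800 × (1 − 0.06) = 1692 rpm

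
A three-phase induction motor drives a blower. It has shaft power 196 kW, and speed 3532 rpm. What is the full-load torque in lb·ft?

391 lb·ft

ω = 2π × 3532/60 = 369.9 rad/s
τ = P/ω = 196000/369.9 = 529.9 N·m
In lb·ft: 529.9/1.356 = 391 lb·ft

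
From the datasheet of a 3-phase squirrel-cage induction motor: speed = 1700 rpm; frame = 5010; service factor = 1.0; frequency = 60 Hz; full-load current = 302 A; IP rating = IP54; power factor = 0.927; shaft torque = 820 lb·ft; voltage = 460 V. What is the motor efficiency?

τ = 820 lb·ft × 1.356 = 1112 N·m
ω = 2π × 1700/60 = 178 rad/s; P_out = τω = 1112 × 178 = 197936 W
P_in = √3·V_L·I_L·cosφ = 1.732 × 460 × 302 × 0.927 = 223045 W
η = P_out / P_in = 197936 / 223045 = 0.887 = 88.7%

88.7 %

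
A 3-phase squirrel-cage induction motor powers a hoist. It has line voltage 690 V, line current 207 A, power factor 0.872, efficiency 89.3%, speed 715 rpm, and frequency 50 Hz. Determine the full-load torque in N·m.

2570 N·m

P_in = √3·V·I·cosφ = 1.732 × 690 × 207 × 0.872 = 215717 W
P_out = η·P_in = 0.893 × 215717 = 192635 W
n = 715 rpm
ω = 2π×715/60 = 74.87 rad/s
τ = P_out/ω = 192635/74.87 = 2570 N·m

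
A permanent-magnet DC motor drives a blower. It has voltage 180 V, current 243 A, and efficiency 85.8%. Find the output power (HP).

50.3 HP

P_in = V·I = 180 × 243 = 43740 W
P_out = η·P_in = 0.858 × 43740 = 37529 W
= 37529/746 = 50.3 HP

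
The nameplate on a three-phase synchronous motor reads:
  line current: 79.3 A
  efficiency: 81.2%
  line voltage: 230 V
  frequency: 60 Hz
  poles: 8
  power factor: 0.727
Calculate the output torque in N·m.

198 N·m

P_in = √3·V·I·cosφ = 1.732 × 230 × 79.3 × 0.727 = 22966 W
P_out = η·P_in = 0.812 × 22966 = 18648 W
n = n_s = 120×60/8 = 900 rpm (synchronous)
ω = 2π×900/60 = 94.25 rad/s
τ = P_out/ω = 18648/94.25 = 198 N·m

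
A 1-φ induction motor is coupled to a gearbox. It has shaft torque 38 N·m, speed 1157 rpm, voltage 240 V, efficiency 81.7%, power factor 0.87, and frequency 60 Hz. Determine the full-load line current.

27 A

ω = 2π×1157/60 = 121.2 rad/s; P_out = τω = 38 × 121.2 = 4606 W
P_in = P_out / η = 4606 / 0.817 = 5638 W
I = P_in / (V·cosφ) = 5638 / (240 × 0.87) = 27 A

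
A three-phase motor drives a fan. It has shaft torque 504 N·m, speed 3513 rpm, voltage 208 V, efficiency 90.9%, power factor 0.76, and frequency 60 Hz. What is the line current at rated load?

745 A

ω = 2π×3513/60 = 367.9 rad/s; P_out = τω = 504 × 367.9 = 185422 W
P_in = P_out / η = 185422 / 0.909 = 203985 W
I_L = P_in / (√3·V_L·cosφ) = 203985 / (1.732 × 208 × 0.76) = 745 A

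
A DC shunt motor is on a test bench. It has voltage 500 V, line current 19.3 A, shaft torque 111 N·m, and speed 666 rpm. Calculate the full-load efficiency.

80.2 %

ω = 2π × 666/60 = 69.74 rad/s; P_out = τω = 111 × 69.74 = 7741 W
P_in = V·I = 500 × 19.3 = 9650 W
η = P_out / P_in = 7741 / 9650 = 0.802 = 80.2%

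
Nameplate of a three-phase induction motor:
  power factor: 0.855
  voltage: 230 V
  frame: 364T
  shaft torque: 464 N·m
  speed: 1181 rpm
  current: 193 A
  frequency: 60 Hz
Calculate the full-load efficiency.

87.3 %

ω = 2π × 1181/60 = 123.7 rad/s; P_out = τω = 464 × 123.7 = 57397 W
P_in = √3·V_L·I_L·cosφ = 1.732 × 230 × 193 × 0.855 = 65735 W
η = P_out / P_in = 57397 / 65735 = 0.873 = 87.3%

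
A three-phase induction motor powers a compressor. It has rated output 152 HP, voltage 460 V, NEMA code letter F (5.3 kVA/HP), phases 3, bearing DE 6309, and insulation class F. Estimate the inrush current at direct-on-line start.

S_LR = 5.3 × 152 = 805.6 kVA
I_LR = S_LR/(√3·V_L) = 805600/(1.732×460) = 1010 A

1010 A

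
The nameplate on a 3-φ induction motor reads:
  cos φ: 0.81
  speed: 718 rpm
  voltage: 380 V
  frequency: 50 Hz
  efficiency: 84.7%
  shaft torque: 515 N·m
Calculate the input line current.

ω = 2π×718/60 = 75.19 rad/s; P_out = τω = 515 × 75.19 = 38723 W
P_in = P_out / η = 38723 / 0.847 = 45718 W
I_L = P_in / (√3·V_L·cosφ) = 45718 / (1.732 × 380 × 0.81) = 85.8 A

85.8 A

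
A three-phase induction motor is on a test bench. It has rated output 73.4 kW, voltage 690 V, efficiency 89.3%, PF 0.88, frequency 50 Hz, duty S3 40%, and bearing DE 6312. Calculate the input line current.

P_out = 73.4 kW = 73400 W
P_in = P_out / η = 73400 / 0.893 = 82195 W
I_L = P_in / (√3·V_L·cosφ) = 82195 / (1.732 × 690 × 0.88) = 78.2 A

78.2 A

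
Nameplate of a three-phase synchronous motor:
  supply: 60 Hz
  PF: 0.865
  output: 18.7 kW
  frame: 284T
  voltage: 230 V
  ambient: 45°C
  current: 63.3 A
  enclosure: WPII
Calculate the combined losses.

P_in = √3·V·I·cosφ = 1.732×230×63.3×0.865 = 21812 W
P_out = 18700 W
Losses = P_in − P_out = 21812 − 18700 = 3112 W

3110 W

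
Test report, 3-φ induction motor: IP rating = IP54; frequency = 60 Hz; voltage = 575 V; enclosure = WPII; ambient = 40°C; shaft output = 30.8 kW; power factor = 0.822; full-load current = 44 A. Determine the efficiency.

85.5 %

P_out = 30.8 kW = 30800 W
P_in = √3·V_L·I_L·cosφ = 1.732 × 575 × 44 × 0.822 = 36020 W
η = P_out / P_in = 30800 / 36020 = 0.855 = 85.5%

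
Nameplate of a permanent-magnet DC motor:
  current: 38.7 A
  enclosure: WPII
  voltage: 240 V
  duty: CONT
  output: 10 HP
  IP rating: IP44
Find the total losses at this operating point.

1.83 kW

P_in = V·I = 240×38.7 = 9288 W
P_out = 10×746 = 7460 W
Losses = P_in − P_out = 9288 − 7460 = 1828 W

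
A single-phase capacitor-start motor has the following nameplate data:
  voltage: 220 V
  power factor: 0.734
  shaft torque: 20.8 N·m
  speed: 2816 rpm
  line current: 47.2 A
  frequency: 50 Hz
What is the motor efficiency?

80.5 %

ω = 2π × 2816/60 = 294.9 rad/s; P_out = τω = 20.8 × 294.9 = 6134 W
P_in = V·I·cosφ = 220 × 47.2 × 0.734 = 7622 W
η = P_out / P_in = 6134 / 7622 = 0.805 = 80.5%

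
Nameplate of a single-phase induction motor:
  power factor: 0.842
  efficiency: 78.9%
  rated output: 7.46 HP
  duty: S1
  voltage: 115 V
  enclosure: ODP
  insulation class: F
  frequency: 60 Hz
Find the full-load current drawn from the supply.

P_out = 7.46 × 746 = 5565 W
P_in = P_out / η = 5565 / 0.789 = 7053 W
I = P_in / (V·cosφ) = 7053 / (115 × 0.842) = 72.8 A

72.8 A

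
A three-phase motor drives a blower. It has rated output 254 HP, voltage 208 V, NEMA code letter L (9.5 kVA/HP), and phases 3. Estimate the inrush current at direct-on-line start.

S_LR = 9.5 × 254 = 2413 kVA
I_LR = S_LR/(√3·V_L) = 2413000/(1.732×208) = 6700 A

6700 A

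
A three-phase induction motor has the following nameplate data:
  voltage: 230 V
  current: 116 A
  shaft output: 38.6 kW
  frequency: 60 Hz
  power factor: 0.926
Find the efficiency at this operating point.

90.2 %

P_out = 38.6 kW = 38600 W
P_in = √3·V_L·I_L·cosφ = 1.732 × 230 × 116 × 0.926 = 42790 W
η = P_out / P_in = 38600 / 42790 = 0.902 = 90.2%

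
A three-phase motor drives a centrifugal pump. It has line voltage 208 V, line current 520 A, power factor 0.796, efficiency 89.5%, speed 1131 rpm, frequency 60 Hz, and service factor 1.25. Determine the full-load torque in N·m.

P_in = √3·V·I·cosφ = 1.732 × 208 × 520 × 0.796 = 149117 W
P_out = η·P_in = 0.895 × 149117 = 133460 W
n = 1131 rpm
ω = 2π×1131/60 = 118.4 rad/s
τ = P_out/ω = 133460/118.4 = 1130 N·m

1130 N·m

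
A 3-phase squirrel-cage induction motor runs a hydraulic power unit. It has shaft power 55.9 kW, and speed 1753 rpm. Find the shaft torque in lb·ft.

225 lb·ft

ω = 2π × 1753/60 = 183.6 rad/s
τ = P/ω = 55900/183.6 = 304.5 N·m
In lb·ft: 304.5/1.356 = 225 lb·ft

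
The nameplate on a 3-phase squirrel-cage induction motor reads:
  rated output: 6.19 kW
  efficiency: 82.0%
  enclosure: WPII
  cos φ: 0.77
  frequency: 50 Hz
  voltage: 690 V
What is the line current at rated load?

P_out = 6.19 kW = 6190 W
P_in = P_out / η = 6190 / 0.820 = 7549 W
I_L = P_in / (√3·V_L·cosφ) = 7549 / (1.732 × 690 × 0.77) = 8.2 A

8.2 A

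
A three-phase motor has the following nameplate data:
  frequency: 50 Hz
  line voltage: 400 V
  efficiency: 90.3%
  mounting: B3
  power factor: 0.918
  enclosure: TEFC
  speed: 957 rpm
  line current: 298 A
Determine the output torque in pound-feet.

P_in = √3·V·I·cosφ = 1.732 × 400 × 298 × 0.918 = 189525 W
P_out = η·P_in = 0.903 × 189525 = 171141 W
n = 957 rpm
ω = 2π×957/60 = 100.2 rad/s
τ = P_out/ω = 171141/100.2 = 1708 N·m
In lb·ft: 1708/1.356 = 1260 lb·ft

1260 lb·ft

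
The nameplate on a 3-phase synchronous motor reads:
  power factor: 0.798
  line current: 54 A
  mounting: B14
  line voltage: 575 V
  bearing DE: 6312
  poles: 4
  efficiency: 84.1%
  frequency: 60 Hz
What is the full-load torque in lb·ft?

P_in = √3·V·I·cosφ = 1.732 × 575 × 54 × 0.798 = 42915 W
P_out = η·P_in = 0.841 × 42915 = 36092 W
n = n_s = 120×60/4 = 1800 rpm (synchronous)
ω = 2π×1800/60 = 188.5 rad/s
τ = P_out/ω = 36092/188.5 = 191.5 N·m
In lb·ft: 191.5/1.356 = 141 lb·ft

141 lb·ft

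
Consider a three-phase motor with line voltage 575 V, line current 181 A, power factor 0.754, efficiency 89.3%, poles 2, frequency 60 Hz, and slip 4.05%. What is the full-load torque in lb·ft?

247 lb·ft

P_in = √3·V·I·cosφ = 1.732 × 575 × 181 × 0.754 = 135914 W
P_out = η·P_in = 0.893 × 135914 = 121371 W
n_s = 120×60/2 = 3600 rpm; n = 3600×(1−0.0405) = 3454 rpm
ω = 2π×3454/60 = 361.7 rad/s
τ = P_out/ω = 121371/361.7 = 335.6 N·m
In lb·ft: 335.6/1.356 = 247 lb·ft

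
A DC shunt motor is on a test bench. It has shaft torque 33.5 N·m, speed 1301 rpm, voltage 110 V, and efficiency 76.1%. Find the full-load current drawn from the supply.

ω = 2π×1301/60 = 136.2 rad/s; P_out = τω = 33.5 × 136.2 = 4563 W
P_in = P_out / η = 4563 / 0.761 = 5996 W
I = P_in / V = 5996 / 110 = 54.5 A

54.5 A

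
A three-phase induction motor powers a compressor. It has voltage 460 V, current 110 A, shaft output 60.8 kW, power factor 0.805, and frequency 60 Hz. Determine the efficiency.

P_out = 60.8 kW = 60800 W
P_in = √3·V_L·I_L·cosφ = 1.732 × 460 × 110 × 0.805 = 70550 W
η = P_out / P_in = 60800 / 70550 = 0.862 = 86.2%

86.2 %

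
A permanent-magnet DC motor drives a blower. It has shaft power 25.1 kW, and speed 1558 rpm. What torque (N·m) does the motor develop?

154 N·m

ω = 2π × 1558/60 = 163.2 rad/s
τ = P/ω = 25100/163.2 = 154 N·m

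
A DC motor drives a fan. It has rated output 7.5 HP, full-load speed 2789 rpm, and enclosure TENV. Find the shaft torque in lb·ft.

14.1 lb·ft

P_out = 7.5 × 746 = 5595 W
ω = 2π × 2789/60 = 292.1 rad/s
τ = P_out/ω = 5595/292.1 = 19.15 N·m
In lb·ft: 19.15/1.356 = 14.1 lb·ft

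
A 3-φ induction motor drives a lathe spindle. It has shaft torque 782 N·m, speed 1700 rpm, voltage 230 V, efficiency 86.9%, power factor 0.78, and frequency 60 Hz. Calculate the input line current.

ω = 2π×1700/60 = 178 rad/s; P_out = τω = 782 × 178 = 139196 W
P_in = P_out / η = 139196 / 0.869 = 160180 W
I_L = P_in / (√3·V_L·cosφ) = 160180 / (1.732 × 230 × 0.78) = 516 A

516 A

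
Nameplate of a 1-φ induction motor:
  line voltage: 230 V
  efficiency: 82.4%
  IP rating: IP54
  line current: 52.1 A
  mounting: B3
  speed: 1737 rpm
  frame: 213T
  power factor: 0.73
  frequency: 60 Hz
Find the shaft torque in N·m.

P_in = V·I·cosφ = 230 × 52.1 × 0.73 = 8748 W
P_out = η·P_in = 0.824 × 8748 = 7208 W
n = 1737 rpm
ω = 2π×1737/60 = 181.9 rad/s
τ = P_out/ω = 7208/181.9 = 39.6 N·m

39.6 N·m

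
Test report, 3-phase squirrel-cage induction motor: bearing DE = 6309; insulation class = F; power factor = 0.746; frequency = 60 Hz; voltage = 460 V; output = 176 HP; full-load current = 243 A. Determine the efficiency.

P_out = 176 × 746 = 131296 W
P_in = √3·V_L·I_L·cosφ = 1.732 × 460 × 243 × 0.746 = 144428 W
η = P_out / P_in = 131296 / 144428 = 0.909 = 90.9%

90.9 %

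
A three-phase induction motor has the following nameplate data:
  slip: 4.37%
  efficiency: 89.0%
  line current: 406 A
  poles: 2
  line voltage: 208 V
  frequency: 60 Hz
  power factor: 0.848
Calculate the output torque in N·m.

306 N·m

P_in = √3·V·I·cosφ = 1.732 × 208 × 406 × 0.848 = 124032 W
P_out = η·P_in = 0.89 × 124032 = 110388 W
n_s = 120×60/2 = 3600 rpm; n = 3600×(1−0.0437) = 3443 rpm
ω = 2π×3443/60 = 360.6 rad/s
τ = P_out/ω = 110388/360.6 = 306 N·m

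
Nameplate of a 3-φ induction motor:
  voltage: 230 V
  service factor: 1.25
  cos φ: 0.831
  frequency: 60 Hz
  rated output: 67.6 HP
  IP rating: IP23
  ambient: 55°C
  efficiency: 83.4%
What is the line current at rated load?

183 A

P_out = 67.6 × 746 = 50430 W
P_in = P_out / η = 50430 / 0.834 = 60468 W
I_L = P_in / (√3·V_L·cosφ) = 60468 / (1.732 × 230 × 0.831) = 183 A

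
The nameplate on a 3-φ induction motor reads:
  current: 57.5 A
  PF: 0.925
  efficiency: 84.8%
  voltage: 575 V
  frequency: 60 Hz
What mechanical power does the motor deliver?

P_in = √3·V·I·cosφ = 1.732 × 575 × 57.5 × 0.925 = 52969 W
P_out = η·P_in = 0.848 × 52969 = 44918 W

44.9 kW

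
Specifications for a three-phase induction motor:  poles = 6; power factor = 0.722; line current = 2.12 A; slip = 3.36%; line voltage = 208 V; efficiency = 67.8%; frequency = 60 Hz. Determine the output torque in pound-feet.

P_in = √3·V·I·cosφ = 1.732 × 208 × 2.12 × 0.722 = 551 W
P_out = η·P_in = 0.678 × 551 = 374 W
n_s = 120×60/6 = 1200 rpm; n = 1200×(1−0.0336) = 1160 rpm
ω = 2π×1160/60 = 121.5 rad/s
τ = P_out/ω = 374/121.5 = 3.078 N·m
In lb·ft: 3.078/1.356 = 2.27 lb·ft

2.27 lb·ft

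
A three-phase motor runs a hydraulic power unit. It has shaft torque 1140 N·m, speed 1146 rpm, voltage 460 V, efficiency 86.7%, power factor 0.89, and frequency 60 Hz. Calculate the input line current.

ω = 2π×1146/60 = 120 rad/s; P_out = τω = 1140 × 120 = 136800 W
P_in = P_out / η = 136800 / 0.867 = 157785 W
I_L = P_in / (√3·V_L·cosφ) = 157785 / (1.732 × 460 × 0.89) = 223 A

223 A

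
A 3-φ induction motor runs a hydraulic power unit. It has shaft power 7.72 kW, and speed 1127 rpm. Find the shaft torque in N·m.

65.4 N·m

ω = 2π × 1127/60 = 118 rad/s
τ = P/ω = 7720/118 = 65.4 N·m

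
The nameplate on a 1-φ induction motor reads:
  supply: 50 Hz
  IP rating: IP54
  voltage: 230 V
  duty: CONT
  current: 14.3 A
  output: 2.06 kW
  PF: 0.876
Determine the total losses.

P_in = V·I·cosφ = 230×14.3×0.876 = 2881 W
P_out = 2060 W
Losses = P_in − P_out = 2881 − 2060 = 821 W

821 W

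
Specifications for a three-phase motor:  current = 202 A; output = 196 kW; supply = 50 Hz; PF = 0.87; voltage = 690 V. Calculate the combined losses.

P_in = √3·V·I·cosφ = 1.732×690×202×0.87 = 210023 W
P_out = 196000 W
Losses = P_in − P_out = 210023 − 196000 = 14023 W

14000 W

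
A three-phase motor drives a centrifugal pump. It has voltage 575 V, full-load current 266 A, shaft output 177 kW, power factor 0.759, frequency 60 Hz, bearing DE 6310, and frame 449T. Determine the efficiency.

88.0 %

P_out = 177 kW = 177000 W
P_in = √3·V_L·I_L·cosφ = 1.732 × 575 × 266 × 0.759 = 201066 W
η = P_out / P_in = 177000 / 201066 = 0.880 = 88.0%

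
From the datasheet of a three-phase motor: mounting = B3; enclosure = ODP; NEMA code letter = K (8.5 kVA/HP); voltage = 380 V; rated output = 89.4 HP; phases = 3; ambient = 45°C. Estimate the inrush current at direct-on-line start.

S_LR = 8.5 × 89.4 = 759.9 kVA
I_LR = S_LR/(√3·V_L) = 759900/(1.732×380) = 1150 A

1150 A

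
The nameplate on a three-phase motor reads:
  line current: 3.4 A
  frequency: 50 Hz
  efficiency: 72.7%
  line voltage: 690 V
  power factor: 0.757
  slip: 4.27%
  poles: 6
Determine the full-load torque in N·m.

22.3 N·m

P_in = √3·V·I·cosφ = 1.732 × 690 × 3.4 × 0.757 = 3076 W
P_out = η·P_in = 0.727 × 3076 = 2236 W
n_s = 120×50/6 = 1000 rpm; n = 1000×(1−0.0427) = 957 rpm
ω = 2π×957/60 = 100.2 rad/s
τ = P_out/ω = 2236/100.2 = 22.3 N·m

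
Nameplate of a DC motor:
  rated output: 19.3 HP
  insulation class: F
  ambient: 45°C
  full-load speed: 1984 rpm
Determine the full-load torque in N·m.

P_out = 19.3 × 746 = 14398 W
ω = 2π × 1984/60 = 207.8 rad/s
τ = P_out/ω = 14398/207.8 = 69.3 N·m

69.3 N·m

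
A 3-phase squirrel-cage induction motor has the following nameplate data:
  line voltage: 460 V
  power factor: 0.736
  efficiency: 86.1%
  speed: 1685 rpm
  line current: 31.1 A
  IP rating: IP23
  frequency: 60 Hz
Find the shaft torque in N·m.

89 N·m

P_in = √3·V·I·cosφ = 1.732 × 460 × 31.1 × 0.736 = 18237 W
P_out = η·P_in = 0.861 × 18237 = 15702 W
n = 1685 rpm
ω = 2π×1685/60 = 176.5 rad/s
τ = P_out/ω = 15702/176.5 = 89 N·m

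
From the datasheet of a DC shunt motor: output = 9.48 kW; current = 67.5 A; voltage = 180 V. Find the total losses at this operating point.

2.67 kW

P_in = V·I = 180×67.5 = 12150 W
P_out = 9480 W
Losses = P_in − P_out = 12150 − 9480 = 2670 W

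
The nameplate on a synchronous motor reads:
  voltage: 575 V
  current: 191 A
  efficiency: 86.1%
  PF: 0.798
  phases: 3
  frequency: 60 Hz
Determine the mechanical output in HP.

175 HP

P_in = √3·V·I·cosφ = 1.732 × 575 × 191 × 0.798 = 151793 W
P_out = η·P_in = 0.861 × 151793 = 130694 W
= 130694/746 = 175 HP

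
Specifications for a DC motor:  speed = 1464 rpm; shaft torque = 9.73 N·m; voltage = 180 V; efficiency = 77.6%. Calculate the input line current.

10.7 A

ω = 2π×1464/60 = 153.3 rad/s; P_out = τω = 9.73 × 153.3 = 1492 W
P_in = P_out / η = 1492 / 0.776 = 1923 W
I = P_in / V = 1923 / 180 = 10.7 A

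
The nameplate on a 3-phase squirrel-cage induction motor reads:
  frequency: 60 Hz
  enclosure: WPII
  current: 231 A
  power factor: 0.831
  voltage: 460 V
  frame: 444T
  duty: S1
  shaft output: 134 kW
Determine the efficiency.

87.6 %

P_out = 134 kW = 134000 W
P_in = √3·V_L·I_L·cosφ = 1.732 × 460 × 231 × 0.831 = 152939 W
η = P_out / P_in = 134000 / 152939 = 0.876 = 87.6%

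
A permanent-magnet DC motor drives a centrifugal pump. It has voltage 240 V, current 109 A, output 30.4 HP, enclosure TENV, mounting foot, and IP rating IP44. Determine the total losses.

P_in = V·I = 240×109 = 26160 W
P_out = 30.4×746 = 22678 W
Losses = P_in − P_out = 26160 − 22678 = 3482 W

3.48 kW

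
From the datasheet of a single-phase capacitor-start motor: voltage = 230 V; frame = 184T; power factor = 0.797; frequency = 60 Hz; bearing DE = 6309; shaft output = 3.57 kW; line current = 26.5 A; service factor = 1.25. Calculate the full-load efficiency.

73.5 %

P_out = 3.57 kW = 3570 W
P_in = V·I·cosφ = 230 × 26.5 × 0.797 = 4858 W
η = P_out / P_in = 3570 / 4858 = 0.735 = 73.5%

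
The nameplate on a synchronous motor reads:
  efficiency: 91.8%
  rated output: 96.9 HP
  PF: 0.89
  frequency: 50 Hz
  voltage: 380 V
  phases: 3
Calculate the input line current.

P_out = 96.9 × 746 = 72287 W
P_in = P_out / η = 72287 / 0.918 = 78744 W
I_L = P_in / (√3·V_L·cosφ) = 78744 / (1.732 × 380 × 0.89) = 134 A

134 A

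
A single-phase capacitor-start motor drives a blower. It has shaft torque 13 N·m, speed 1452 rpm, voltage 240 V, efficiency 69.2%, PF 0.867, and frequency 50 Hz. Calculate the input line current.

13.7 A

ω = 2π×1452/60 = 152.1 rad/s; P_out = τω = 13 × 152.1 = 1977 W
P_in = P_out / η = 1977 / 0.692 = 2857 W
I = P_in / (V·cosφ) = 2857 / (240 × 0.867) = 13.7 A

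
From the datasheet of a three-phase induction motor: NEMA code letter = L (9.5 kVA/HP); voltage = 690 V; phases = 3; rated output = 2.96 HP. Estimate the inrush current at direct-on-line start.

23.5 A

S_LR = 9.5 × 2.96 = 28.12 kVA
I_LR = S_LR/(√3·V_L) = 28120/(1.732×690) = 23.5 A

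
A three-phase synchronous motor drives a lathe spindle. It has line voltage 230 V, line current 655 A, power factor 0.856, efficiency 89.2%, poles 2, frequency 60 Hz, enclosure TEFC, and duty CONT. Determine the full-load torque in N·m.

P_in = √3·V·I·cosφ = 1.732 × 230 × 655 × 0.856 = 223352 W
P_out = η·P_in = 0.892 × 223352 = 199230 W
n = n_s = 120×60/2 = 3600 rpm (synchronous)
ω = 2π×3600/60 = 377 rad/s
τ = P_out/ω = 199230/377 = 528 N·m

528 N·m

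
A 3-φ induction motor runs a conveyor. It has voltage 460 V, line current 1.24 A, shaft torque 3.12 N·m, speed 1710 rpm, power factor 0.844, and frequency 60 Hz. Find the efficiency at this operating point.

67.0 %

ω = 2π × 1710/60 = 179.1 rad/s; P_out = τω = 3.12 × 179.1 = 559 W
P_in = √3·V_L·I_L·cosφ = 1.732 × 460 × 1.24 × 0.844 = 834 W
η = P_out / P_in = 559 / 834 = 0.670 = 67.0%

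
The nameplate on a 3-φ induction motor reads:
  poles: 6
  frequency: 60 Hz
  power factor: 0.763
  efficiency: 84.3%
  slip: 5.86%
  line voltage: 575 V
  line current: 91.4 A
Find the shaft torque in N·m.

P_in = √3·V·I·cosφ = 1.732 × 575 × 91.4 × 0.763 = 69452 W
P_out = η·P_in = 0.843 × 69452 = 58548 W
n_s = 120×60/6 = 1200 rpm; n = 1200×(1−0.0586) = 1130 rpm
ω = 2π×1130/60 = 118.3 rad/s
τ = P_out/ω = 58548/118.3 = 495 N·m

495 N·m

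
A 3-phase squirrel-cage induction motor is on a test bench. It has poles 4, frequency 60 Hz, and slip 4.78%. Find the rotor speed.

n_s = 120f/p = 120×60/4 = 1800 rpm
n = n_s(1 − s) = 1800 × (1 − 0.0478) = 1714 rpm

1714 rpm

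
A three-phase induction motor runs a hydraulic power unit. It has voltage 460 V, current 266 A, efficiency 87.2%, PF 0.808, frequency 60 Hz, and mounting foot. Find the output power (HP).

200 HP

P_in = √3·V·I·cosφ = 1.732 × 460 × 266 × 0.808 = 171237 W
P_out = η·P_in = 0.872 × 171237 = 149319 W
= 149319/746 = 200 HP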